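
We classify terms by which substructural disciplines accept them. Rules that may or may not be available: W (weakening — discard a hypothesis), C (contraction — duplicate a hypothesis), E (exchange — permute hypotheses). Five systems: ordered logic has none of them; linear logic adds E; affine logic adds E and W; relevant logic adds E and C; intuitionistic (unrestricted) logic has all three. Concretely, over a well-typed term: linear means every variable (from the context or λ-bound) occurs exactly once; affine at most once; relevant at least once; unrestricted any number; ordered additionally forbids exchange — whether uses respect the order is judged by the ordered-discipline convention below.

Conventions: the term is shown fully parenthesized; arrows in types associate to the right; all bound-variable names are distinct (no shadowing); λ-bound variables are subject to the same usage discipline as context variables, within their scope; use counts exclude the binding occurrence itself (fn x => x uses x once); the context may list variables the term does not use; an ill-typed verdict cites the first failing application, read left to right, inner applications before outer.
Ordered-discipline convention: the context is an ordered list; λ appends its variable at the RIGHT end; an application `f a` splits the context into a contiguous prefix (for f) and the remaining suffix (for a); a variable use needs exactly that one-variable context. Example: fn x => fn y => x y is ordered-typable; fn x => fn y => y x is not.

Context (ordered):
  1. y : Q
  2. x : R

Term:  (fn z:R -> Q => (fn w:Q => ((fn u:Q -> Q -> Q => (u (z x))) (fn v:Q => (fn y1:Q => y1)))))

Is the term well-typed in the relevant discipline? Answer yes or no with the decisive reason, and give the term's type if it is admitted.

no — y, w, v never used (weakening)
variable uses: y ×0, x ×1, z [bound] ×1, w [bound] ×0, u [bound] ×1, v [bound] ×0, y1 [bound] ×1
uses in reading order: u, z, x, y1
typing: the term checks, with type (R -> Q) -> Q -> Q -> Q
per-discipline verdicts: ordered ✗; linear ✗; affine ✓; relevant ✗; unrestricted ✓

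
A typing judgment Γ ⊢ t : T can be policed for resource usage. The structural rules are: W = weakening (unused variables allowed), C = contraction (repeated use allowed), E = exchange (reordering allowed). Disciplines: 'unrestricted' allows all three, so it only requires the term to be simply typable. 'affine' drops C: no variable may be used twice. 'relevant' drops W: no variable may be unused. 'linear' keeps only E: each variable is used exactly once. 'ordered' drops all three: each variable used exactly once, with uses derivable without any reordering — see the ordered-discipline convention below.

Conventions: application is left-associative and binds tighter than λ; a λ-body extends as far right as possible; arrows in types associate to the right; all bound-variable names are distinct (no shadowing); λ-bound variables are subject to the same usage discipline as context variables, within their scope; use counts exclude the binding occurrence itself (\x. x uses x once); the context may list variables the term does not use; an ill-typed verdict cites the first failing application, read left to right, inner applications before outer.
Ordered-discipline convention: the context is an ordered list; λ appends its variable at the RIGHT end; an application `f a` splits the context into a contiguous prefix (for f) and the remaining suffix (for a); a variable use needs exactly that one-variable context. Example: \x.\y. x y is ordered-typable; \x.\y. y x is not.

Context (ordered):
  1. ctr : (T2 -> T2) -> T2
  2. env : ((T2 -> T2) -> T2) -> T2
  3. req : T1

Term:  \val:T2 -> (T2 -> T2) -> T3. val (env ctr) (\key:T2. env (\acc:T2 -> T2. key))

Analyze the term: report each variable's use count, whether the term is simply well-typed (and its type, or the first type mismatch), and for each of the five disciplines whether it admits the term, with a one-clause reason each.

counts: ctr ×1; env ×2; req ×0; val (bound) ×1; key (bound) ×1; acc (bound) ×0
order of uses: val, env, ctr, env, key
typing: well-typed — term : (T2 -> (T2 -> T2) -> T3) -> T3
ordered: ✗, repeated use of env ×2; req, acc never used (weakening)
linear: ✗, repeated use of env ×2; req, acc never used (weakening)
affine: ✗, repeated use of env ×2
relevant: ✗, req, acc never used (weakening)
unrestricted: ✓, type-checks ((T2 -> (T2 -> T2) -> T3) -> T3) and nothing is barred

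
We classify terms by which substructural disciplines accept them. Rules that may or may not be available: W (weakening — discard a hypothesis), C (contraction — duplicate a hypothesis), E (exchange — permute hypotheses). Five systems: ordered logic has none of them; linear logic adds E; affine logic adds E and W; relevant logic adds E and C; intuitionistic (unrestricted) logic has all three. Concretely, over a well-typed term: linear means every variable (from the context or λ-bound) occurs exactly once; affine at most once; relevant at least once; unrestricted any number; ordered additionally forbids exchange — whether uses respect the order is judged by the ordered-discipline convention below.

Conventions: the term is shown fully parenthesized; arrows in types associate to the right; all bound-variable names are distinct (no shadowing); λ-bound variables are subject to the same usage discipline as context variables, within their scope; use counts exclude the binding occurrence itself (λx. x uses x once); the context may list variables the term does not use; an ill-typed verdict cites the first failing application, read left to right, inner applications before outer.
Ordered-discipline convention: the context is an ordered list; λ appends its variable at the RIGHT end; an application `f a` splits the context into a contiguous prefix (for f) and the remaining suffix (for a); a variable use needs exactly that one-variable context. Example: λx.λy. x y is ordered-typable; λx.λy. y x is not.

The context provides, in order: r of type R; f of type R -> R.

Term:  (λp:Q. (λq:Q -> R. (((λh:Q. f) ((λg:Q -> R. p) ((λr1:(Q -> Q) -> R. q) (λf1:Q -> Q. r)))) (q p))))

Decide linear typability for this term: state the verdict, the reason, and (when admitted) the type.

no — uses contraction: p ×2, q ×2; needs weakening: h, g, r1, f1 unused
counts: r=1, f=1, p (bound)=2, q (bound)=2, h (bound)=0, g (bound)=0, r1 (bound)=0, f1 (bound)=0
use order (left to right): f, p, q, r, q, p
typing: ✓ — Q -> (Q -> R) -> R
across the five disciplines: ordered ✗ · linear ✗ · affine ✗ · relevant ✗ · unrestricted ✓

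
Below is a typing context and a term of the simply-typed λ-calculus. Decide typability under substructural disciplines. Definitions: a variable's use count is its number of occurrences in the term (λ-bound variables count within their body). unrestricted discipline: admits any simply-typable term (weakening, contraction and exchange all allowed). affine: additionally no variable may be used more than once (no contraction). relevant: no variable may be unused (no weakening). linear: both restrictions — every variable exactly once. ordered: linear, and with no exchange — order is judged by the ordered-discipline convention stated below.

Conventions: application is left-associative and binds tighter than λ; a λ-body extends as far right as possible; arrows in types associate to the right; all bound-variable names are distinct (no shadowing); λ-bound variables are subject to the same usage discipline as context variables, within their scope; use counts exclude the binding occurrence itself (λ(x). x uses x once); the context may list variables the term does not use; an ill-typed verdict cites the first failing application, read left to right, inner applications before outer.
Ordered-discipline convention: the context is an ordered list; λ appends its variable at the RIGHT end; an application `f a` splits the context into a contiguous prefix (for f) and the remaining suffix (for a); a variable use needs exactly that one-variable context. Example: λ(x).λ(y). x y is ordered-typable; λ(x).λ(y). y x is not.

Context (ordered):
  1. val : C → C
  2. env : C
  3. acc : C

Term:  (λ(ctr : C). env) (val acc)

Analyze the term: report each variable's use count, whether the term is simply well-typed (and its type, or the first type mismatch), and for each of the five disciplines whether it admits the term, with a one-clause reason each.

usage: val: 1×; env: 1×; acc: 1×; ctr [bound]: 0×
order of uses: env, val, acc
typing: the term checks, with type C
ordered: ✗, ctr left unused
linear: ✗, ctr left unused
affine: ✓, no duplicate uses among val, env, acc, ctr
relevant: ✗, ctr left unused
unrestricted: ✓, simply typable at C; W, C, E all held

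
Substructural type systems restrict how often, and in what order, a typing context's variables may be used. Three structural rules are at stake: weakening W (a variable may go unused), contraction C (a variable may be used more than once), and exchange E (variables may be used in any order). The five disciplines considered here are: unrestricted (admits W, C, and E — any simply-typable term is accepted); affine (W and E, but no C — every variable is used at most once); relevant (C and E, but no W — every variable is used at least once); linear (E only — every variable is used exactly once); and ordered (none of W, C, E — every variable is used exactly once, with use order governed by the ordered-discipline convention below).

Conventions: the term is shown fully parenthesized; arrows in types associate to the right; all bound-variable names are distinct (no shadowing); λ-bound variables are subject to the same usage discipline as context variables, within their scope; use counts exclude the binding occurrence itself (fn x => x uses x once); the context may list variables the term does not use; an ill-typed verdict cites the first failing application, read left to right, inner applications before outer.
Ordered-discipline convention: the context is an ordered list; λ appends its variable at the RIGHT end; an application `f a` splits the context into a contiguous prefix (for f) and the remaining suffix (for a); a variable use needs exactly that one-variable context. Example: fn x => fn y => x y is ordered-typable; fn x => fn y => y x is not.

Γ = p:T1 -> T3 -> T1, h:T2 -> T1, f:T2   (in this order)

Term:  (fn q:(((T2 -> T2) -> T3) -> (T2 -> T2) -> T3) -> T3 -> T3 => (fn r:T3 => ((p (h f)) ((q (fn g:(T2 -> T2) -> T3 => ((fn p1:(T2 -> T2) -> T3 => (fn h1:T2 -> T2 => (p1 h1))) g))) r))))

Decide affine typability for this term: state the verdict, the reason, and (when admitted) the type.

yes — at most one use each (p, h, f, q, r, g, p1, h1); term : ((((T2 -> T2) -> T3) -> (T2 -> T2) -> T3) -> T3 -> T3) -> T3 -> T1
variable uses: p: 1×, h: 1×, f: 1×, q (bound): 1×, r (bound): 1×, g (bound): 1×, p1 (bound): 1×, h1 (bound): 1×
order of uses: p, h, f, q, p1, h1, g, r
typing: the term checks, with type ((((T2 -> T2) -> T3) -> (T2 -> T2) -> T3) -> T3 -> T3) -> T3 -> T1
per-discipline verdicts: ordered ✓; linear ✓; affine ✓; relevant ✓; unrestricted ✓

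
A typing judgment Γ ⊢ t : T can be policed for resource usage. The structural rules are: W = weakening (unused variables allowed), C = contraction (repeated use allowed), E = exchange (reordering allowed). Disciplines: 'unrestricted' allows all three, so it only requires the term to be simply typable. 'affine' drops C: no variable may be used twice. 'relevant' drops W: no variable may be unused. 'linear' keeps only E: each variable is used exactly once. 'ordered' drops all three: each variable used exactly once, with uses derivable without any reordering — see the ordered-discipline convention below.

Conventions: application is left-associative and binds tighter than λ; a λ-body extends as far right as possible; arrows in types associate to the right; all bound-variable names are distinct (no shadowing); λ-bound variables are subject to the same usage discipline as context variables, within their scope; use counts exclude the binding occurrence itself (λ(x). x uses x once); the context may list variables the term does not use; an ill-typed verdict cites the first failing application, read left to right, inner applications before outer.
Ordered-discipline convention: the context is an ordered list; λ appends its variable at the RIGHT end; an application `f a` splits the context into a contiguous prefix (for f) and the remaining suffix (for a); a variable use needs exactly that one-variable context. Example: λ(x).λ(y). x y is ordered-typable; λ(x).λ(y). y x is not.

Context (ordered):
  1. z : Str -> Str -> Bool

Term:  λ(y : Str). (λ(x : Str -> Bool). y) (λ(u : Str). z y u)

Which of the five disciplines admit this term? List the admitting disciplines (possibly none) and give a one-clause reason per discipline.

admitted by: unrestricted
variable uses: z: 1×; y [bound]: 2×; x [bound]: 0×; u [bound]: 1×
use order (left to right): y, z, y, u
typing: well-typed at Str -> Str
ordered ✗ (needs contraction — y ×2; x never used (weakening))
linear ✗ (needs contraction — y ×2; x never used (weakening))
affine ✗ (needs contraction — y ×2)
relevant ✗ (x never used (weakening))
unrestricted ✓ (simply typable at Str -> Str; W, C, E all held)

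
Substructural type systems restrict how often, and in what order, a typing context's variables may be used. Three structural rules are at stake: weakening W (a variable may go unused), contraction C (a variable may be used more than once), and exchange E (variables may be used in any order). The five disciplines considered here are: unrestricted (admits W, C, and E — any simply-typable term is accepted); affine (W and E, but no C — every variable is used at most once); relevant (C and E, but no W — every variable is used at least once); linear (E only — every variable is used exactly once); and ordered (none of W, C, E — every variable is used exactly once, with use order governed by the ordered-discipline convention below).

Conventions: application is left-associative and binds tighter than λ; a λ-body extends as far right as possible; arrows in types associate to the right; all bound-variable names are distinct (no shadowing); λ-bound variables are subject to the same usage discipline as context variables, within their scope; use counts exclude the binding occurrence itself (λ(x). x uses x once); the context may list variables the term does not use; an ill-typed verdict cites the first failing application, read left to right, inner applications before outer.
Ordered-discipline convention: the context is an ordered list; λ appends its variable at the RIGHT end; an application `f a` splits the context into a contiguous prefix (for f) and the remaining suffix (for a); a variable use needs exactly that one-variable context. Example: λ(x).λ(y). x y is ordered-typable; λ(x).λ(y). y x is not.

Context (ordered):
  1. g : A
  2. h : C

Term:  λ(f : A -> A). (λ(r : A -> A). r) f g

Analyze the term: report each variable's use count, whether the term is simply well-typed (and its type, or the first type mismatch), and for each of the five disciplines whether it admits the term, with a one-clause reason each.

usage: g: 1, h: 0, f [bound]: 1, r [bound]: 1
uses in reading order: r, f, g
typing: well-typed at (A -> A) -> A
ordered: ✗ — h never used (weakening)
linear: ✗ — h never used (weakening)
affine: ✓ — no duplicate uses among g, h, f, r
relevant: ✗ — h never used (weakening)
unrestricted: ✓ — type-checks ((A -> A) -> A) and nothing is barred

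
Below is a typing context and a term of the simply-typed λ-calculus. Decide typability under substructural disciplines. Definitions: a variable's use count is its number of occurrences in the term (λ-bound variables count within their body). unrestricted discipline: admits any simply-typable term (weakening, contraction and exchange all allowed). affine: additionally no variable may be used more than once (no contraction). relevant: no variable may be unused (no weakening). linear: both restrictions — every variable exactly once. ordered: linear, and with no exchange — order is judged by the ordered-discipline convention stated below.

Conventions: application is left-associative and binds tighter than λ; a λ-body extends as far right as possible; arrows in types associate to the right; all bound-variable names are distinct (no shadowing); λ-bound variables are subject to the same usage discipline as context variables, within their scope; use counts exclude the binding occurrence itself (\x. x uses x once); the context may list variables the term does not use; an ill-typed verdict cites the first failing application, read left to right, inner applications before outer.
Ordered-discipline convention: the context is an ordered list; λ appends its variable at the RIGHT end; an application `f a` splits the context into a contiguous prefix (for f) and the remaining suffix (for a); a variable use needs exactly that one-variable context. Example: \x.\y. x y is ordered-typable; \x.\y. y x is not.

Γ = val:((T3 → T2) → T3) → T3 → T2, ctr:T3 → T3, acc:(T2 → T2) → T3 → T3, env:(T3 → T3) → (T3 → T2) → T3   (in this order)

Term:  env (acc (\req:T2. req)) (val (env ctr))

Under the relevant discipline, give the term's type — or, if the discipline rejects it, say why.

term : T3
use counts: val ×1, ctr ×1, acc ×1, env ×2, req (bound) ×1
use order (left to right): env, acc, req, val, env, ctr
typing: ✓ — T3
per-discipline verdicts: ordered ✗ | linear ✗ | affine ✗ | relevant ✓ | unrestricted ✓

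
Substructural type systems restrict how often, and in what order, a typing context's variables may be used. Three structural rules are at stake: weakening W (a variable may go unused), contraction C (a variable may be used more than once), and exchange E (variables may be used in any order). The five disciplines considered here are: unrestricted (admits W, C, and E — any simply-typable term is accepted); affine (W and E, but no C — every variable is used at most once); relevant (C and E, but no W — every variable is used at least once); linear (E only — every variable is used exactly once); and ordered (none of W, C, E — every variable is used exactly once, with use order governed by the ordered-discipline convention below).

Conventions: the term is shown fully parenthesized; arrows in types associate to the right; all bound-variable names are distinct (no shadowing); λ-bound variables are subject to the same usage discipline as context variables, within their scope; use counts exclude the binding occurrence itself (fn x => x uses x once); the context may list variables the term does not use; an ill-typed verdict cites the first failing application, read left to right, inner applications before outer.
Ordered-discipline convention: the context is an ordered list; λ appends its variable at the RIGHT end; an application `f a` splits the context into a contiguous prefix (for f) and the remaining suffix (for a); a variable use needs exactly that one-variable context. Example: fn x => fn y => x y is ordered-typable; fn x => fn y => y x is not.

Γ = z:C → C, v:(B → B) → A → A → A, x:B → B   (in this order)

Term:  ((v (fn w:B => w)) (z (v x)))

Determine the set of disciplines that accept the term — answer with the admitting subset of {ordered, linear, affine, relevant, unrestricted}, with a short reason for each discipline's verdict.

admitted by: none
usage: z ×1; v ×2; x ×1; w (λ-bound) ×1
left-to-right use order: v, w, z, v, x
typing: ill-typed: argument of type A → A → A where C is required
ordered ✗ (fails simple typing)
linear ✗ (a type mismatch blocks all five)
affine ✗ (the type mismatch rejects it)
relevant ✗ (not simply typable)
unrestricted ✗ (fails simple typing)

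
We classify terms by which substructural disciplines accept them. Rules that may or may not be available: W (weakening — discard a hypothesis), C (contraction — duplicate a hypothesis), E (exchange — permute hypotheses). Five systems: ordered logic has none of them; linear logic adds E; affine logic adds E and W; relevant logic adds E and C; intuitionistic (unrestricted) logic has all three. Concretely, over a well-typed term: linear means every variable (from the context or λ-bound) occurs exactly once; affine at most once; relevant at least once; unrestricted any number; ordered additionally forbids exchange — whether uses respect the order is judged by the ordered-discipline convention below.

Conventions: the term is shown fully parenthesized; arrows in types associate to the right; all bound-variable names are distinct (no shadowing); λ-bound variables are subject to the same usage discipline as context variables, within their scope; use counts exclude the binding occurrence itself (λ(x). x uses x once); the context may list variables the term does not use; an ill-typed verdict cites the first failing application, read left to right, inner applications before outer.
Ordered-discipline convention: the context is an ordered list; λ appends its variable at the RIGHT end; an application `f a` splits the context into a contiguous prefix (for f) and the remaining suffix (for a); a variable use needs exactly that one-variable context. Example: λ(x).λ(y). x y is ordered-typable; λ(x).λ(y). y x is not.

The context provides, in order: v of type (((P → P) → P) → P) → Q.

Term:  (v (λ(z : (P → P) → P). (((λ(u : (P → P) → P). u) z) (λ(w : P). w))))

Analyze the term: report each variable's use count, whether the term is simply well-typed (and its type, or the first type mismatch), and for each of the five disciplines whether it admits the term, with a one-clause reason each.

use counts: v: 1×, z (λ-bound): 1×, u (λ-bound): 1×, w (λ-bound): 1×
order of uses: v, u, z, w
typing: the term checks, with type Q
ordered ✓ (single-use (v, z, u, w), ordered derivation ok)
linear ✓ (each of v, z, u, w used exactly once)
affine ✓ (no duplicate uses among v, z, u, w)
relevant ✓ (at least one use each (v, z, u, w))
unrestricted ✓ (simply typable at Q; W, C, E all held)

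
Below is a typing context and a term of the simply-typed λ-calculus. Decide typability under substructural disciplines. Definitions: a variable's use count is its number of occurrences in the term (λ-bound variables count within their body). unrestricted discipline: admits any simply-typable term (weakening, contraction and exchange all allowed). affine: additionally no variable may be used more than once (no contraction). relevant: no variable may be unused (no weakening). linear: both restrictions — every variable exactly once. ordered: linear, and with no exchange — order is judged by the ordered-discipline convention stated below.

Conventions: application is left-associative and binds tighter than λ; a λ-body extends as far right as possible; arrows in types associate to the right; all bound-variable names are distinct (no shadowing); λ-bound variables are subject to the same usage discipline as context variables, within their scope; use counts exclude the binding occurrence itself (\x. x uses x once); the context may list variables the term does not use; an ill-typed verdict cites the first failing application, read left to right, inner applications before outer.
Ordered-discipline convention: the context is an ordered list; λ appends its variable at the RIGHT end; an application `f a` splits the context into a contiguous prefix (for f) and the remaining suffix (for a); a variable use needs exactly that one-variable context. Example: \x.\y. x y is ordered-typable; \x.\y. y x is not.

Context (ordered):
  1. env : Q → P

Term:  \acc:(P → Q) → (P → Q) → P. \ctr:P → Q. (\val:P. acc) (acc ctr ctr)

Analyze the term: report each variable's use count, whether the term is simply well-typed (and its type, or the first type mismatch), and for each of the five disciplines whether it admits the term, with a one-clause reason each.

usage: env=0, acc (λ-bound)=2, ctr (λ-bound)=2, val (λ-bound)=0
uses in reading order: acc, acc, ctr, ctr
typing: well-typed at ((P → Q) → (P → Q) → P) → (P → Q) → (P → Q) → (P → Q) → P
ordered ✗ (repeated use of acc ×2, ctr ×2; needs weakening: env, val unused)
linear ✗ (repeated use of acc ×2, ctr ×2; needs weakening: env, val unused)
affine ✗ (repeated use of acc ×2, ctr ×2)
relevant ✗ (needs weakening: env, val unused)
unrestricted ✓ (typability at ((P → Q) → (P → Q) → P) → (P → Q) → (P → Q) → (P → Q) → P is all that's needed)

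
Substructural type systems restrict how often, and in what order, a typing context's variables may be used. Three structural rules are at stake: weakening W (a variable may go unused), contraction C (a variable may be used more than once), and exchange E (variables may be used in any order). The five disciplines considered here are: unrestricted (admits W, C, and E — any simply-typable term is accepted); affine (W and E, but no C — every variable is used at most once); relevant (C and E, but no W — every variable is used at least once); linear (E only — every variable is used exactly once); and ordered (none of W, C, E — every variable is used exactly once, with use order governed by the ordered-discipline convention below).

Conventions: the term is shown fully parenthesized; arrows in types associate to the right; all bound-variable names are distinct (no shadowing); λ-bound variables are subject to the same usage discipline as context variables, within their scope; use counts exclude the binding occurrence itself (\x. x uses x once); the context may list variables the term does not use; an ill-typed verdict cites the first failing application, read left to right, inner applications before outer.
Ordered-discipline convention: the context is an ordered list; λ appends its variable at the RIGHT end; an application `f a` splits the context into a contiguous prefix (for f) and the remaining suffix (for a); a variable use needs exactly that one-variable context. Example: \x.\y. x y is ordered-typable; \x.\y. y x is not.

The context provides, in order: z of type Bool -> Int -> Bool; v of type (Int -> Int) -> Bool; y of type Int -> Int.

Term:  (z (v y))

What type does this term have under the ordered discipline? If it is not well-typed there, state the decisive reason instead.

term : Int -> Bool
counts: z: 1×, v: 1×, y: 1×
uses in reading order: z, v, y
typing: ✓ — Int -> Bool
summary: ordered ✓, linear ✓, affine ✓, relevant ✓, unrestricted ✓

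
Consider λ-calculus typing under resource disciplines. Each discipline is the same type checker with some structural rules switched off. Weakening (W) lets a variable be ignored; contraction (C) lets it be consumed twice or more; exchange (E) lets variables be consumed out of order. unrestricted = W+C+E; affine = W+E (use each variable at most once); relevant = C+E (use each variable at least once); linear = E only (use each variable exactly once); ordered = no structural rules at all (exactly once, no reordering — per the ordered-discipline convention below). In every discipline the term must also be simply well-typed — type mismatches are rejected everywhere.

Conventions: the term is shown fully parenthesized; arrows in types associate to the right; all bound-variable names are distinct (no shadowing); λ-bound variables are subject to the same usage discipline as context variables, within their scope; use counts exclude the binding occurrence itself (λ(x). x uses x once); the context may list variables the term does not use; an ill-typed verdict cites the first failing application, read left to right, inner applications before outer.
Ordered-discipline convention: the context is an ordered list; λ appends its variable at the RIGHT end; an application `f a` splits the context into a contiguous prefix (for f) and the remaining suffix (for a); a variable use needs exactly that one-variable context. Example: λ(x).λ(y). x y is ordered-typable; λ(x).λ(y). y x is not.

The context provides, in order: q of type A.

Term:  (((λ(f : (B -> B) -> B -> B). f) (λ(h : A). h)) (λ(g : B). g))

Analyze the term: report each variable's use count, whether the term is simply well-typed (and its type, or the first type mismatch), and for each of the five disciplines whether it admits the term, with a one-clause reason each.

variable uses: q ×0, f (λ-bound) ×1, h (λ-bound) ×1, g (λ-bound) ×1
left-to-right use order: f, h, g
typing: ill-typed: argument of type A -> A where (B -> B) -> B -> B is required
ordered ✗ (a type mismatch blocks all five)
linear ✗ (the type mismatch rejects it)
affine ✗ (not simply typable)
relevant ✗ (fails simple typing)
unrestricted ✗ (a type mismatch blocks all five)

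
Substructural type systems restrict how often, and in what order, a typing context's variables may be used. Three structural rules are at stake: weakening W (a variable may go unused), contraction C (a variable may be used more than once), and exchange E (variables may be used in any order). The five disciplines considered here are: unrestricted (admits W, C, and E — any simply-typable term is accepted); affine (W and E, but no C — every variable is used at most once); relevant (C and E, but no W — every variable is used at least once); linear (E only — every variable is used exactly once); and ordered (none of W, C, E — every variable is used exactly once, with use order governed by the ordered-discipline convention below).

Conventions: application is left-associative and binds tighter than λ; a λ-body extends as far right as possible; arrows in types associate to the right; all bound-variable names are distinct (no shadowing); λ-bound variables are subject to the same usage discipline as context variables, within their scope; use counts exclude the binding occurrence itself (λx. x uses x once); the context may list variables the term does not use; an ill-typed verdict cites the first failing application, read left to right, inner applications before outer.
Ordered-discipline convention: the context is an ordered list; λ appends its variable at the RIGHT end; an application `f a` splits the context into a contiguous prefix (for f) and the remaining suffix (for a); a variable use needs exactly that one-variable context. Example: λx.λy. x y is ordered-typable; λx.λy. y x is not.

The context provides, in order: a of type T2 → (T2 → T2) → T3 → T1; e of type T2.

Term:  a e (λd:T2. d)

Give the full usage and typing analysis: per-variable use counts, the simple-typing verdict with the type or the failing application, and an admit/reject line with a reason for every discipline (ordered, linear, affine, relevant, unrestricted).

use counts: a: 1; e: 1; d [bound]: 1
order of uses: a, e, d
typing: the term checks, with type T3 → T1
ordered: ✓ — a, e, d: once each, no exchange needed
linear: ✓ — single use per variable (a, e, d)
affine: ✓ — none of a, e, d used more than once
relevant: ✓ — at least one use each (a, e, d)
unrestricted: ✓ — simply typable at T3 → T1; W, C, E all held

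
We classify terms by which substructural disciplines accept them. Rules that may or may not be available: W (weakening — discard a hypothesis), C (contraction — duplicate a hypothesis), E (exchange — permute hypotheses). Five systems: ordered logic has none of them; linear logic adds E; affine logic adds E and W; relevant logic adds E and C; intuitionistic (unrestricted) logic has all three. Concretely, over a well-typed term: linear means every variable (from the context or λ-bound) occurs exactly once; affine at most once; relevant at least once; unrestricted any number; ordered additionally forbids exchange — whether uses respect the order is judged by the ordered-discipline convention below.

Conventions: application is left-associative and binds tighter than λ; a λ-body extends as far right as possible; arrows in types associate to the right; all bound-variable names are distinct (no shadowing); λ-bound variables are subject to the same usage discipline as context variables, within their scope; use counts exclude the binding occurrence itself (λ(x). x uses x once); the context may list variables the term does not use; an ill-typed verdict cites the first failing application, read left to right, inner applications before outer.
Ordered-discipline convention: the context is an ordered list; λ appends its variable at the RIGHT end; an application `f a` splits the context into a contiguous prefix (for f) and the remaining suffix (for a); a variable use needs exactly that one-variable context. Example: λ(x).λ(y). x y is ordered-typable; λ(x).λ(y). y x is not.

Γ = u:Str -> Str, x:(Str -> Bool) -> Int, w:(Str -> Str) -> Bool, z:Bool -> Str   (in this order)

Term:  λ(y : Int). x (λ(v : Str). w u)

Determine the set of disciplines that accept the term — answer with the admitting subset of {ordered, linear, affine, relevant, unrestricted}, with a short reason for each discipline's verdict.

admitted by: affine, unrestricted
variable uses: u: 1; x: 1; w: 1; z: 0; y [bound]: 0; v [bound]: 0
uses in reading order: x, w, u
typing: well-typed at Int -> Int
ordered: ✗ — needs weakening: z, y, v unused
linear: ✗ — needs weakening: z, y, v unused
affine: ✓ — at most one use each (u, x, w, z, y, v)
relevant: ✗ — needs weakening: z, y, v unused
unrestricted: ✓ — type-checks (Int -> Int) and nothing is barred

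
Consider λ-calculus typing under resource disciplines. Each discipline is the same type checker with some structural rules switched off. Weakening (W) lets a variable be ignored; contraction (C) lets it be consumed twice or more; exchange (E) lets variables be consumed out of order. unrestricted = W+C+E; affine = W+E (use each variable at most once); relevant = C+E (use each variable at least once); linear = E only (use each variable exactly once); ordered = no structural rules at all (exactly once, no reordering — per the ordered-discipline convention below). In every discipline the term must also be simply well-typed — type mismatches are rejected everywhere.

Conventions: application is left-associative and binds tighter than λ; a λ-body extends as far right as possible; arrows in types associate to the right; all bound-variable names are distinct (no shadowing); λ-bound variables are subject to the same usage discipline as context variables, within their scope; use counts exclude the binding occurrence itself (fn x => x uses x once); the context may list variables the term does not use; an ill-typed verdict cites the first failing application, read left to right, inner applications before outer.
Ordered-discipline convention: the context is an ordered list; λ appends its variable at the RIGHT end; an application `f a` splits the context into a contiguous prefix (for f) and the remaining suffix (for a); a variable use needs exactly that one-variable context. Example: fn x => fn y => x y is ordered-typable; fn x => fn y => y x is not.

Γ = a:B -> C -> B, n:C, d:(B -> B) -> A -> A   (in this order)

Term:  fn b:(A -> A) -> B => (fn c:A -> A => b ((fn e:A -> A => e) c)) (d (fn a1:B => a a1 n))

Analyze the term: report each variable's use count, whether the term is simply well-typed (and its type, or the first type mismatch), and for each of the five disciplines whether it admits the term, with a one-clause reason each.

counts: a ×1, n ×1, d ×1, b [bound] ×1, c [bound] ×1, e [bound] ×1, a1 [bound] ×1
left-to-right use order: b, e, c, d, a, a1, n
typing: well-typed — term : ((A -> A) -> B) -> B
ordered: ✗, use order b, e, c, d, a, a1, n needs exchange
linear: ✓, exactly-once usage across a, n, d, b, c, e, a1
affine: ✓, at most one use each (a, n, d, b, c, e, a1)
relevant: ✓, a, n, d, b, c, e, a1: all used, weakening unneeded
unrestricted: ✓, simply typable at ((A -> A) -> B) -> B; W, C, E all held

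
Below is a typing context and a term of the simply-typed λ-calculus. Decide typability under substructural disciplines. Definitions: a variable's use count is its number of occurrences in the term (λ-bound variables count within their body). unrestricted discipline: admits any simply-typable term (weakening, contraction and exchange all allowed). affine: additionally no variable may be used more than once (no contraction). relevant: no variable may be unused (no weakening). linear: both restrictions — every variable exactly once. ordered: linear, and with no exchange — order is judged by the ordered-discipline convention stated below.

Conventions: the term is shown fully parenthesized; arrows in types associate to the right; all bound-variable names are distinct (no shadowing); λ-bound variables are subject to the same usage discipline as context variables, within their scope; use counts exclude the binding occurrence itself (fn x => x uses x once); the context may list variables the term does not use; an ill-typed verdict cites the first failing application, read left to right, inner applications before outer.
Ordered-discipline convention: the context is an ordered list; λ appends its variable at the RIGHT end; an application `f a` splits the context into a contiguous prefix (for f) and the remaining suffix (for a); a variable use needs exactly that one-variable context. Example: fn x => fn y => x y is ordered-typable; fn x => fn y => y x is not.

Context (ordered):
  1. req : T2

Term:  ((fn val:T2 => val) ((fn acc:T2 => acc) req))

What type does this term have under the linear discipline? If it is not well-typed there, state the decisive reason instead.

term : T2
variable uses: req: 1×; val (λ-bound): 1×; acc (λ-bound): 1×
order of uses: val, acc, req
typing: well-typed — term : T2
per-discipline verdicts: ordered ✓; linear ✓; affine ✓; relevant ✓; unrestricted ✓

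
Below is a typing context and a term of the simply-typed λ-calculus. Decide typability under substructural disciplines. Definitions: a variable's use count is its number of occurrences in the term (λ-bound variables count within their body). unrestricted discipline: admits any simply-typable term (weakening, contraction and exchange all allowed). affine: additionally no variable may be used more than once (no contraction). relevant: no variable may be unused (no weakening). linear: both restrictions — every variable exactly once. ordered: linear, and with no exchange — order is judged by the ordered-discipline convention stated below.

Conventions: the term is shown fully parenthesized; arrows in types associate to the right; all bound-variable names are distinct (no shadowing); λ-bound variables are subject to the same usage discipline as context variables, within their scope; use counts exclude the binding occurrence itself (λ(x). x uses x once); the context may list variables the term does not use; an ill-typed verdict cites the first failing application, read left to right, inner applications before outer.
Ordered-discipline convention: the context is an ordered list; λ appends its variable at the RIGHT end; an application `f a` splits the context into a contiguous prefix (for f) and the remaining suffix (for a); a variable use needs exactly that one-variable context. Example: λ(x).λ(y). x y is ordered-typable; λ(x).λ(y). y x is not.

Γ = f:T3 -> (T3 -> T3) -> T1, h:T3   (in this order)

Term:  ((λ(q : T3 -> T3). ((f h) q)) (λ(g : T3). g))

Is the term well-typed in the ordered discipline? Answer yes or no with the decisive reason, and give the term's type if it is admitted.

yes — one use each (f, h, q, g); ordered split holds; term : T1
usage: f=1; h=1; q [bound]=1; g [bound]=1
uses in reading order: f, h, q, g
typing: the term checks, with type T1
all disciplines: ordered ✓, linear ✓, affine ✓, relevant ✓, unrestricted ✓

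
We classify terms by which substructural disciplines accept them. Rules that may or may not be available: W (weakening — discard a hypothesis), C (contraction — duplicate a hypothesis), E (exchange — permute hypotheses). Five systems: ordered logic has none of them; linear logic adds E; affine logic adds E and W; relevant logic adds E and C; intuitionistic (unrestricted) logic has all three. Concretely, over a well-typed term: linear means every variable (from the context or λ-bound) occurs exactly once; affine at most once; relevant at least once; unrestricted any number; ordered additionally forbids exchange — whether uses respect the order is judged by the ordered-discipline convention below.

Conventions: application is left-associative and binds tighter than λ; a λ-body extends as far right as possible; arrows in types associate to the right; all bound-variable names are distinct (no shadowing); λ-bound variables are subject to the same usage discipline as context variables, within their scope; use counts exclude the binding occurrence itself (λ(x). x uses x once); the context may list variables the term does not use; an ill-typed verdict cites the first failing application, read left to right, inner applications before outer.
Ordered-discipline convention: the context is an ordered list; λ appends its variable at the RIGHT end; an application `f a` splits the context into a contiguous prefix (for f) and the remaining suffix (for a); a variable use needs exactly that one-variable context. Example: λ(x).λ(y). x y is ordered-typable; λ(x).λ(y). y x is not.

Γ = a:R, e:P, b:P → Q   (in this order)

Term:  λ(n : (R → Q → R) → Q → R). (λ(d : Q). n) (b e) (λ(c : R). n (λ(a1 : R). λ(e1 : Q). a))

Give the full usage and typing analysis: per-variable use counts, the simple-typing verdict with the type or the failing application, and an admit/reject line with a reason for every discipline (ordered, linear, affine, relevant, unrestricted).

use counts: a ×1, e ×1, b ×1, n (bound) ×2, d (bound) ×0, c (bound) ×0, a1 (bound) ×0, e1 (bound) ×0
order of uses: n, b, e, n, a
typing: well-typed — term : ((R → Q → R) → Q → R) → Q → R
ordered: ✗ — n ×2 used more than once (contraction); needs weakening: d, c, a1, e1 unused
linear: ✗ — n ×2 used more than once (contraction); needs weakening: d, c, a1, e1 unused
affine: ✗ — n ×2 used more than once (contraction)
relevant: ✗ — needs weakening: d, c, a1, e1 unused
unrestricted: ✓ — typability at ((R → Q → R) → Q → R) → Q → R is all that's needed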